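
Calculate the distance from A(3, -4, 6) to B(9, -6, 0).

d = √[(x₂-x₁)² + (y₂-y₁)² + (z₂-z₁)²]
  = √[6² + (-2)² + (-6)²]
  = √[36 + 4 + 36]
  = √76
  ≈ 8.718

8.718


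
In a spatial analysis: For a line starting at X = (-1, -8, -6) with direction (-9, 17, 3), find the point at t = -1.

P(t) = X + t·d
  = (-1 + (-9)·(-1), -8 + 17·(-1), -6 + 3·(-1))
  = (-1 + 9, -8 - 17, -6 - 3)
  = (8, -25, -9)

(8, -25, -9)


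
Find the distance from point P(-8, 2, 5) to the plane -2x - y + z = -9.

distance = |a·x₀ + b·y₀ + c·z₀ - d| / √(a² + b² + c²)
  = |(-2)·(-8) + (-1)·2 + 1·5 - (-9)| / √((-2)² + (-1)² + 1²)
  = |16 - 2 + 5 + 9| / √(4 + 1 + 1)
  = |28| / √6
  = 28 / 2.449
  ≈ 11.43

11.43


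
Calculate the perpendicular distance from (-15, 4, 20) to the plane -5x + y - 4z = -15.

distance = |a·x₀ + b·y₀ + c·z₀ - d| / √(a² + b² + c²)
  = |(-5)·(-15) + 1·4 + (-4)·20 - (-15)| / √((-5)² + 1² + (-4)²)
  = |75 + 4 - 80 + 15| / √(25 + 1 + 16)
  = |14| / √42
  = 14 / 6.481
  ≈ 2.16

2.16


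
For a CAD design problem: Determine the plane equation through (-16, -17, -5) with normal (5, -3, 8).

The plane through P with normal n = (a, b, c) satisfies n·(r - P) = 0,
i.e. ax + by + cz = a·x₀ + b·y₀ + c·z₀.
d = 5·(-16) + (-3)·(-17) + 8·(-5)
  = -80 + 51 - 40
  = -69
Equation: 5x - 3y + 8z = -69

5x - 3y + 8z = -69


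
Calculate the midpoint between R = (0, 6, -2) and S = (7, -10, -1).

M = ((x₁+x₂)/2, (y₁+y₂)/2, (z₁+z₂)/2)
  = ((0 + 7)/2, (6 - 10)/2, (-2 - 1)/2)
  = (7/2, -4/2, -3/2)
  = (3.5, -2, -1.5)

(3.5, -2, -1.5)


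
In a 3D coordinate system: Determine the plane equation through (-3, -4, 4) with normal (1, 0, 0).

The plane through P with normal n = (a, b, c) satisfies n·(r - P) = 0,
i.e. ax + by + cz = a·x₀ + b·y₀ + c·z₀.
d = 1·(-3) + 0·(-4) + 0·4
  = -3 + 0 + 0
  = -3
Equation: x = -3

x = -3


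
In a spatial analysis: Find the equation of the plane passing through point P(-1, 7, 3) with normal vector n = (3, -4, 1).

The plane through P with normal n = (a, b, c) satisfies n·(r - P) = 0,
i.e. ax + by + cz = a·x₀ + b·y₀ + c·z₀.
d = 3·(-1) + (-4)·7 + 1·3
  = -3 - 28 + 3
  = -28
Equation: 3x - 4y + z = -28

3x - 4y + z = -28


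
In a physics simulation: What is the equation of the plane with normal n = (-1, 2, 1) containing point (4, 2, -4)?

The plane through P with normal n = (a, b, c) satisfies n·(r - P) = 0,
i.e. ax + by + cz = a·x₀ + b·y₀ + c·z₀.
d = (-1)·4 + 2·2 + 1·(-4)
  = -4 + 4 - 4
  = -4
Equation: -x + 2y + z = -4

-x + 2y + z = -4


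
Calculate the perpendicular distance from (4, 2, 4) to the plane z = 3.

distance = |a·x₀ + b·y₀ + c·z₀ - d| / √(a² + b² + c²)
  = |0·4 + 0·2 + 1·4 - 3| / √(0² + 0² + 1²)
  = |0 + 0 + 4 - 3| / √(0 + 0 + 1)
  = |1| / √1
  = 1 / 1
  ≈ 1

1


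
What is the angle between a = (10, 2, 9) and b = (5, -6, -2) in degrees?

a·b = 10·5 + 2·(-6) + 9·(-2) = 50 - 12 - 18 = 20
|a| = √(10² + 2² + 9²) = √185 ≈ 13.6
|b| = √(5² + (-6)² + (-2)²) = √65 ≈ 8.062
cos θ = (a·b)/(|a||b|) = 20/(13.6·8.062) ≈ 0.1824
θ = arccos(0.1824) ≈ 79.49°

79.49°


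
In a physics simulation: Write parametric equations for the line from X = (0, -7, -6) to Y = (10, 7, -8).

Direction vector d = Y - X = (10 + 0, 7 + 7, -8 + 6) = (10, 14, -2)
Parametric form r = X + t·d:
x = 0 + 10t, y = -7 + 14t, z = -6 - 2t

x = 0 + 10t, y = -7 + 14t, z = -6 - 2t


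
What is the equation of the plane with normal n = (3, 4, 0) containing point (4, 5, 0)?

The plane through P with normal n = (a, b, c) satisfies n·(r - P) = 0,
i.e. ax + by + cz = a·x₀ + b·y₀ + c·z₀.
d = 3·4 + 4·5 + 0·0
  = 12 + 20 + 0
  = 32
Equation: 3x + 4y = 32

3x + 4y = 32


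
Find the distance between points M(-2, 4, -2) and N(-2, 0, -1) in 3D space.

d = √[(x₂-x₁)² + (y₂-y₁)² + (z₂-z₁)²]
  = √[0² + (-4)² + 1²]
  = √[0 + 16 + 1]
  = √17
  ≈ 4.123

4.123


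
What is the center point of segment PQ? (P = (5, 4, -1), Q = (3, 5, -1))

M = ((x₁+x₂)/2, (y₁+y₂)/2, (z₁+z₂)/2)
  = ((5 + 3)/2, (4 + 5)/2, (-1 - 1)/2)
  = (8/2, 9/2, -2/2)
  = (4, 4.5, -1)

(4, 4.5, -1)


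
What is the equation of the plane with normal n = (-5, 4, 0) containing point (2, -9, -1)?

The plane through P with normal n = (a, b, c) satisfies n·(r - P) = 0,
i.e. ax + by + cz = a·x₀ + b·y₀ + c·z₀.
d = (-5)·2 + 4·(-9) + 0·(-1)
  = -10 - 36 + 0
  = -46
Equation: -5x + 4y = -46

-5x + 4y = -46


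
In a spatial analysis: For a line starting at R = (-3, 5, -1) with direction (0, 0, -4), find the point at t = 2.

P(t) = R + t·d
  = (-3 + 0·2, 5 + 0·2, -1 + (-4)·2)
  = (-3 + 0, 5 + 0, -1 - 8)
  = (-3, 5, -9)

(-3, 5, -9)


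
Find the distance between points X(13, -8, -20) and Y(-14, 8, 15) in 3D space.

d = √[(x₂-x₁)² + (y₂-y₁)² + (z₂-z₁)²]
  = √[(-27)² + 16² + 35²]
  = √[729 + 256 + 1225]
  = √2210
  ≈ 47.01

47.01


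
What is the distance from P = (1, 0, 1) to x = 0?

distance = |a·x₀ + b·y₀ + c·z₀ - d| / √(a² + b² + c²)
  = |1·1 + 0·0 + 0·1 - 0| / √(1² + 0² + 0²)
  = |1 + 0 + 0 + 0| / √(1 + 0 + 0)
  = |1| / √1
  = 1 / 1
  ≈ 1

1


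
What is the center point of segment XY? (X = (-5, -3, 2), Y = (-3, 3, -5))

M = ((x₁+x₂)/2, (y₁+y₂)/2, (z₁+z₂)/2)
  = ((-5 - 3)/2, (-3 + 3)/2, (2 - 5)/2)
  = (-8/2, 0/2, -3/2)
  = (-4, 0, -1.5)

(-4, 0, -1.5)


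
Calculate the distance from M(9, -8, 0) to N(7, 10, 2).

d = √[(x₂-x₁)² + (y₂-y₁)² + (z₂-z₁)²]
  = √[(-2)² + 18² + 2²]
  = √[4 + 324 + 4]
  = √332
  ≈ 18.22

18.22


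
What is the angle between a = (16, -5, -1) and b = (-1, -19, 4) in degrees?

a·b = 16·(-1) + (-5)·(-19) + (-1)·4 = -16 + 95 - 4 = 75
|a| = √(16² + (-5)² + (-1)²) = √282 ≈ 16.79
|b| = √((-1)² + (-19)² + 4²) = √378 ≈ 19.44
cos θ = (a·b)/(|a||b|) = 75/(16.79·19.44) ≈ 0.2297
θ = arccos(0.2297) ≈ 76.72°

76.72°


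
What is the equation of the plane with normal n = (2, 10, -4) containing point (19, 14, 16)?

The plane through P with normal n = (a, b, c) satisfies n·(r - P) = 0,
i.e. ax + by + cz = a·x₀ + b·y₀ + c·z₀.
d = 2·19 + 10·14 + (-4)·16
  = 38 + 140 - 64
  = 114
Equation: 2x + 10y - 4z = 114

2x + 10y - 4z = 114


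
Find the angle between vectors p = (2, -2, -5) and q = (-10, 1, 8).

p·q = 2·(-10) + (-2)·1 + (-5)·8 = -20 - 2 - 40 = -62
|p| = √(2² + (-2)² + (-5)²) = √33 ≈ 5.745
|q| = √((-10)² + 1² + 8²) = √165 ≈ 12.85
cos θ = (p·q)/(|p||q|) = -62/(5.745·12.85) ≈ -0.8402
θ = arccos(-0.8402) ≈ 147.2°

147.2°


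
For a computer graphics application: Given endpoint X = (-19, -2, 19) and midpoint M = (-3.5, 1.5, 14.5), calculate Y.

Y = 2M - X
  = (2·(-3.5) - (-19), 2·1.5 - (-2), 2·14.5 - 19)
  = (-7 + 19, 3 + 2, 29 - 19)
  = (12, 5, 10)

(12, 5, 10)


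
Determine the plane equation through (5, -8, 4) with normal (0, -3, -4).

The plane through P with normal n = (a, b, c) satisfies n·(r - P) = 0,
i.e. ax + by + cz = a·x₀ + b·y₀ + c·z₀.
d = 0·5 + (-3)·(-8) + (-4)·4
  = 0 + 24 - 16
  = 8
Equation: -3y - 4z = 8

-3y - 4z = 8


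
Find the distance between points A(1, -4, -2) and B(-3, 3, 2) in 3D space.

d = √[(x₂-x₁)² + (y₂-y₁)² + (z₂-z₁)²]
  = √[(-4)² + 7² + 4²]
  = √[16 + 49 + 16]
  = √81
  ≈ 9

9


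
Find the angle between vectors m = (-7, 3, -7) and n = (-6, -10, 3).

m·n = (-7)·(-6) + 3·(-10) + (-7)·3 = 42 - 30 - 21 = -9
|m| = √((-7)² + 3² + (-7)²) = √107 ≈ 10.34
|n| = √((-6)² + (-10)² + 3²) = √145 ≈ 12.04
cos θ = (m·n)/(|m||n|) = -9/(10.34·12.04) ≈ -0.07225
θ = arccos(-0.07225) ≈ 94.14°

94.14°


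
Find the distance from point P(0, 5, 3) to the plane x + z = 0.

distance = |a·x₀ + b·y₀ + c·z₀ - d| / √(a² + b² + c²)
  = |1·0 + 0·5 + 1·3 - 0| / √(1² + 0² + 1²)
  = |0 + 0 + 3 + 0| / √(1 + 0 + 1)
  = |3| / √2
  = 3 / 1.414
  ≈ 2.121

2.121


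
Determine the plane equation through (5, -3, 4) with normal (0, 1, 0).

The plane through P with normal n = (a, b, c) satisfies n·(r - P) = 0,
i.e. ax + by + cz = a·x₀ + b·y₀ + c·z₀.
d = 0·5 + 1·(-3) + 0·4
  = 0 - 3 + 0
  = -3
Equation: y = -3

y = -3


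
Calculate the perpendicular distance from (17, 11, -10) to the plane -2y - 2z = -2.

distance = |a·x₀ + b·y₀ + c·z₀ - d| / √(a² + b² + c²)
  = |0·17 + (-2)·11 + (-2)·(-10) - (-2)| / √(0² + (-2)² + (-2)²)
  = |0 - 22 + 20 + 2| / √(0 + 4 + 4)
  = |0| / √8
  = 0 / 2.828
  ≈ 0

0


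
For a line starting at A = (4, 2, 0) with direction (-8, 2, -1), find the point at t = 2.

P(t) = A + t·d
  = (4 + (-8)·2, 2 + 2·2, 0 + (-1)·2)
  = (4 - 16, 2 + 4, 0 - 2)
  = (-12, 6, -2)

(-12, 6, -2)


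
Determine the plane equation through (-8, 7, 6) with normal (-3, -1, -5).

The plane through P with normal n = (a, b, c) satisfies n·(r - P) = 0,
i.e. ax + by + cz = a·x₀ + b·y₀ + c·z₀.
d = (-3)·(-8) + (-1)·7 + (-5)·6
  = 24 - 7 - 30
  = -13
Equation: -3x - y - 5z = -13

-3x - y - 5z = -13


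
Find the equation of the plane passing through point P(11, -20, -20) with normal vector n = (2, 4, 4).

The plane through P with normal n = (a, b, c) satisfies n·(r - P) = 0,
i.e. ax + by + cz = a·x₀ + b·y₀ + c·z₀.
d = 2·11 + 4·(-20) + 4·(-20)
  = 22 - 80 - 80
  = -138
Equation: 2x + 4y + 4z = -138

2x + 4y + 4z = -138


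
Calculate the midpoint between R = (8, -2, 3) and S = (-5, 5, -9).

M = ((x₁+x₂)/2, (y₁+y₂)/2, (z₁+z₂)/2)
  = ((8 - 5)/2, (-2 + 5)/2, (3 - 9)/2)
  = (3/2, 3/2, -6/2)
  = (1.5, 1.5, -3)

(1.5, 1.5, -3)


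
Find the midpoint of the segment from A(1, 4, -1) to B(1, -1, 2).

M = ((x₁+x₂)/2, (y₁+y₂)/2, (z₁+z₂)/2)
  = ((1 + 1)/2, (4 - 1)/2, (-1 + 2)/2)
  = (2/2, 3/2, 1/2)
  = (1, 1.5, 0.5)

(1, 1.5, 0.5)


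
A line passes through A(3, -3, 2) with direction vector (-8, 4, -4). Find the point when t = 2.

P(t) = A + t·d
  = (3 + (-8)·2, -3 + 4·2, 2 + (-4)·2)
  = (3 - 16, -3 + 8, 2 - 8)
  = (-13, 5, -6)

(-13, 5, -6)


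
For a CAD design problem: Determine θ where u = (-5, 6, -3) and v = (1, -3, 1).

u·v = (-5)·1 + 6·(-3) + (-3)·1 = -5 - 18 - 3 = -26
|u| = √((-5)² + 6² + (-3)²) = √70 ≈ 8.367
|v| = √(1² + (-3)² + 1²) = √11 ≈ 3.317
cos θ = (u·v)/(|u||v|) = -26/(8.367·3.317) ≈ -0.937
θ = arccos(-0.937) ≈ 159.5°

159.5°


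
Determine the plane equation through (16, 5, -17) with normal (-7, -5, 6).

The plane through P with normal n = (a, b, c) satisfies n·(r - P) = 0,
i.e. ax + by + cz = a·x₀ + b·y₀ + c·z₀.
d = (-7)·16 + (-5)·5 + 6·(-17)
  = -112 - 25 - 102
  = -239
Equation: -7x - 5y + 6z = -239

-7x - 5y + 6z = -239


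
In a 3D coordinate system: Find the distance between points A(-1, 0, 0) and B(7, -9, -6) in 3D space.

d = √[(x₂-x₁)² + (y₂-y₁)² + (z₂-z₁)²]
  = √[8² + (-9)² + (-6)²]
  = √[64 + 81 + 36]
  = √181
  ≈ 13.45

13.45


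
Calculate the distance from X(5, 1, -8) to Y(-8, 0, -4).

d = √[(x₂-x₁)² + (y₂-y₁)² + (z₂-z₁)²]
  = √[(-13)² + (-1)² + 4²]
  = √[169 + 1 + 16]
  = √186
  ≈ 13.64

13.64


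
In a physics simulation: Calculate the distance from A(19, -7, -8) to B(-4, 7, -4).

d = √[(x₂-x₁)² + (y₂-y₁)² + (z₂-z₁)²]
  = √[(-23)² + 14² + 4²]
  = √[529 + 196 + 16]
  = √741
  ≈ 27.22

27.22


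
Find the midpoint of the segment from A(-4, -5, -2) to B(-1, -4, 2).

M = ((x₁+x₂)/2, (y₁+y₂)/2, (z₁+z₂)/2)
  = ((-4 - 1)/2, (-5 - 4)/2, (-2 + 2)/2)
  = (-5/2, -9/2, 0/2)
  = (-2.5, -4.5, 0)

(-2.5, -4.5, 0)


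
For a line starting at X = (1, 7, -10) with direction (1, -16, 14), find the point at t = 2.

P(t) = X + t·d
  = (1 + 1·2, 7 + (-16)·2, -10 + 14·2)
  = (1 + 2, 7 - 32, -10 + 28)
  = (3, -25, 18)

(3, -25, 18)


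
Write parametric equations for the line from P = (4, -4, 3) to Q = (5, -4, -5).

Direction vector d = Q - P = (5 - 4, -4 + 4, -5 - 3) = (1, 0, -8)
Parametric form r = P + t·d:
x = 4 + t, y = -4, z = 3 - 8t

x = 4 + t, y = -4, z = 3 - 8t


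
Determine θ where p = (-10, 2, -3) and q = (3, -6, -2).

p·q = (-10)·3 + 2·(-6) + (-3)·(-2) = -30 - 12 + 6 = -36
|p| = √((-10)² + 2² + (-3)²) = √113 ≈ 10.63
|q| = √(3² + (-6)² + (-2)²) = √49 ≈ 7
cos θ = (p·q)/(|p||q|) = -36/(10.63·7) ≈ -0.4838
θ = arccos(-0.4838) ≈ 118.9°

118.9°


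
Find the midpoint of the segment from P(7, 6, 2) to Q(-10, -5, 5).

M = ((x₁+x₂)/2, (y₁+y₂)/2, (z₁+z₂)/2)
  = ((7 - 10)/2, (6 - 5)/2, (2 + 5)/2)
  = (-3/2, 1/2, 7/2)
  = (-1.5, 0.5, 3.5)

(-1.5, 0.5, 3.5)


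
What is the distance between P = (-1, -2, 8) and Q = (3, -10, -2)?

d = √[(x₂-x₁)² + (y₂-y₁)² + (z₂-z₁)²]
  = √[4² + (-8)² + (-10)²]
  = √[16 + 64 + 100]
  = √180
  ≈ 13.42

13.42


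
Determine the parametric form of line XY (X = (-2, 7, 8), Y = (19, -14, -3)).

Direction vector d = Y - X = (19 + 2, -14 - 7, -3 - 8) = (21, -21, -11)
Parametric form r = X + t·d:
x = -2 + 21t, y = 7 - 21t, z = 8 - 11t

x = -2 + 21t, y = 7 - 21t, z = 8 - 11t


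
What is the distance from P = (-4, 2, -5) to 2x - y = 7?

distance = |a·x₀ + b·y₀ + c·z₀ - d| / √(a² + b² + c²)
  = |2·(-4) + (-1)·2 + 0·(-5) - 7| / √(2² + (-1)² + 0²)
  = |-8 - 2 + 0 - 7| / √(4 + 1 + 0)
  = |-17| / √5
  = 17 / 2.236
  ≈ 7.603

7.603


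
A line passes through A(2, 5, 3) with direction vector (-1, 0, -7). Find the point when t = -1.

P(t) = A + t·d
  = (2 + (-1)·(-1), 5 + 0·(-1), 3 + (-7)·(-1))
  = (2 + 1, 5 + 0, 3 + 7)
  = (3, 5, 10)

(3, 5, 10)


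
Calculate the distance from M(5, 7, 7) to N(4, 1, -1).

d = √[(x₂-x₁)² + (y₂-y₁)² + (z₂-z₁)²]
  = √[(-1)² + (-6)² + (-8)²]
  = √[1 + 36 + 64]
  = √101
  ≈ 10.05

10.05


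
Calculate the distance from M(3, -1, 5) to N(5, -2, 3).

d = √[(x₂-x₁)² + (y₂-y₁)² + (z₂-z₁)²]
  = √[2² + (-1)² + (-2)²]
  = √[4 + 1 + 4]
  = √9
  ≈ 3

3


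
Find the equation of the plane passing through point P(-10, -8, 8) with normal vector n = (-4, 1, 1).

The plane through P with normal n = (a, b, c) satisfies n·(r - P) = 0,
i.e. ax + by + cz = a·x₀ + b·y₀ + c·z₀.
d = (-4)·(-10) + 1·(-8) + 1·8
  = 40 - 8 + 8
  = 40
Equation: -4x + y + z = 40

-4x + y + z = 40


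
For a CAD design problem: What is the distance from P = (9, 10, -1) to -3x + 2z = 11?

distance = |a·x₀ + b·y₀ + c·z₀ - d| / √(a² + b² + c²)
  = |(-3)·9 + 0·10 + 2·(-1) - 11| / √((-3)² + 0² + 2²)
  = |-27 + 0 - 2 - 11| / √(9 + 0 + 4)
  = |-40| / √13
  = 40 / 3.606
  ≈ 11.09

11.09


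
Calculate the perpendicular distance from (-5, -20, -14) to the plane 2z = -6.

distance = |a·x₀ + b·y₀ + c·z₀ - d| / √(a² + b² + c²)
  = |0·(-5) + 0·(-20) + 2·(-14) - (-6)| / √(0² + 0² + 2²)
  = |0 + 0 - 28 + 6| / √(0 + 0 + 4)
  = |-22| / √4
  = 22 / 2
  ≈ 11

11


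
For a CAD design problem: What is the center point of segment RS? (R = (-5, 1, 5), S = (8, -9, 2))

M = ((x₁+x₂)/2, (y₁+y₂)/2, (z₁+z₂)/2)
  = ((-5 + 8)/2, (1 - 9)/2, (5 + 2)/2)
  = (3/2, -8/2, 7/2)
  = (1.5, -4, 3.5)

(1.5, -4, 3.5)


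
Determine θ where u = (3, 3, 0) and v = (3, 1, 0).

u·v = 3·3 + 3·1 + 0·0 = 9 + 3 + 0 = 12
|u| = √(3² + 3² + 0²) = √18 ≈ 4.243
|v| = √(3² + 1² + 0²) = √10 ≈ 3.162
cos θ = (u·v)/(|u||v|) = 12/(4.243·3.162) ≈ 0.8944
θ = arccos(0.8944) ≈ 26.57°

26.57°


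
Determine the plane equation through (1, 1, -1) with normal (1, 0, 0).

The plane through P with normal n = (a, b, c) satisfies n·(r - P) = 0,
i.e. ax + by + cz = a·x₀ + b·y₀ + c·z₀.
d = 1·1 + 0·1 + 0·(-1)
  = 1 + 0 + 0
  = 1
Equation: x = 1

x = 1


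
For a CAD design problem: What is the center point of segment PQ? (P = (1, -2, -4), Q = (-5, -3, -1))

M = ((x₁+x₂)/2, (y₁+y₂)/2, (z₁+z₂)/2)
  = ((1 - 5)/2, (-2 - 3)/2, (-4 - 1)/2)
  = (-4/2, -5/2, -5/2)
  = (-2, -2.5, -2.5)

(-2, -2.5, -2.5)


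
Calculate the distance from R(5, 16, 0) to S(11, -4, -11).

d = √[(x₂-x₁)² + (y₂-y₁)² + (z₂-z₁)²]
  = √[6² + (-20)² + (-11)²]
  = √[36 + 400 + 121]
  = √557
  ≈ 23.6

23.6


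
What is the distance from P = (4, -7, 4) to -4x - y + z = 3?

distance = |a·x₀ + b·y₀ + c·z₀ - d| / √(a² + b² + c²)
  = |(-4)·4 + (-1)·(-7) + 1·4 - 3| / √((-4)² + (-1)² + 1²)
  = |-16 + 7 + 4 - 3| / √(16 + 1 + 1)
  = |-8| / √18
  = 8 / 4.243
  ≈ 1.886

1.886


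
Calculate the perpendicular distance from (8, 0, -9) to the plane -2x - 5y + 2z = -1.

distance = |a·x₀ + b·y₀ + c·z₀ - d| / √(a² + b² + c²)
  = |(-2)·8 + (-5)·0 + 2·(-9) - (-1)| / √((-2)² + (-5)² + 2²)
  = |-16 + 0 - 18 + 1| / √(4 + 25 + 4)
  = |-33| / √33
  = 33 / 5.745
  ≈ 5.745

5.745


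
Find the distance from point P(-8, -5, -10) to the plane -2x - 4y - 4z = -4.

distance = |a·x₀ + b·y₀ + c·z₀ - d| / √(a² + b² + c²)
  = |(-2)·(-8) + (-4)·(-5) + (-4)·(-10) - (-4)| / √((-2)² + (-4)² + (-4)²)
  = |16 + 20 + 40 + 4| / √(4 + 16 + 16)
  = |80| / √36
  = 80 / 6
  ≈ 13.33

13.33


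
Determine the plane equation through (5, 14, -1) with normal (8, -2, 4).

The plane through P with normal n = (a, b, c) satisfies n·(r - P) = 0,
i.e. ax + by + cz = a·x₀ + b·y₀ + c·z₀.
d = 8·5 + (-2)·14 + 4·(-1)
  = 40 - 28 - 4
  = 8
Equation: 8x - 2y + 4z = 8

8x - 2y + 4z = 8


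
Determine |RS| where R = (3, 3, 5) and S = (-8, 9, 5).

d = √[(x₂-x₁)² + (y₂-y₁)² + (z₂-z₁)²]
  = √[(-11)² + 6² + 0²]
  = √[121 + 36 + 0]
  = √157
  ≈ 12.53

12.53


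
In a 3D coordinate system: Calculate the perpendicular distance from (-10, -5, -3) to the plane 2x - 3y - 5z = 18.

distance = |a·x₀ + b·y₀ + c·z₀ - d| / √(a² + b² + c²)
  = |2·(-10) + (-3)·(-5) + (-5)·(-3) - 18| / √(2² + (-3)² + (-5)²)
  = |-20 + 15 + 15 - 18| / √(4 + 9 + 25)
  = |-8| / √38
  = 8 / 6.164
  ≈ 1.298

1.298


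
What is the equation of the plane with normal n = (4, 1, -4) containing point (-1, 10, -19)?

The plane through P with normal n = (a, b, c) satisfies n·(r - P) = 0,
i.e. ax + by + cz = a·x₀ + b·y₀ + c·z₀.
d = 4·(-1) + 1·10 + (-4)·(-19)
  = -4 + 10 + 76
  = 82
Equation: 4x + y - 4z = 82

4x + y - 4z = 82


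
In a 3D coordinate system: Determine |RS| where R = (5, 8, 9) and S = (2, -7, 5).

d = √[(x₂-x₁)² + (y₂-y₁)² + (z₂-z₁)²]
  = √[(-3)² + (-15)² + (-4)²]
  = √[9 + 225 + 16]
  = √250
  ≈ 15.81

15.81


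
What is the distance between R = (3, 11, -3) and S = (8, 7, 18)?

d = √[(x₂-x₁)² + (y₂-y₁)² + (z₂-z₁)²]
  = √[5² + (-4)² + 21²]
  = √[25 + 16 + 441]
  = √482
  ≈ 21.95

21.95


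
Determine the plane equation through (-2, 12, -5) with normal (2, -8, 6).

The plane through P with normal n = (a, b, c) satisfies n·(r - P) = 0,
i.e. ax + by + cz = a·x₀ + b·y₀ + c·z₀.
d = 2·(-2) + (-8)·12 + 6·(-5)
  = -4 - 96 - 30
  = -130
Equation: 2x - 8y + 6z = -130

2x - 8y + 6z = -130


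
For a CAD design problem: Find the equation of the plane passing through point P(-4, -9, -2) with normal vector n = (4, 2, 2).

The plane through P with normal n = (a, b, c) satisfies n·(r - P) = 0,
i.e. ax + by + cz = a·x₀ + b·y₀ + c·z₀.
d = 4·(-4) + 2·(-9) + 2·(-2)
  = -16 - 18 - 4
  = -38
Equation: 4x + 2y + 2z = -38

4x + 2y + 2z = -38


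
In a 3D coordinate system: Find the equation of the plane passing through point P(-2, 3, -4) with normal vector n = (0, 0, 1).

The plane through P with normal n = (a, b, c) satisfies n·(r - P) = 0,
i.e. ax + by + cz = a·x₀ + b·y₀ + c·z₀.
d = 0·(-2) + 0·3 + 1·(-4)
  = 0 + 0 - 4
  = -4
Equation: z = -4

z = -4


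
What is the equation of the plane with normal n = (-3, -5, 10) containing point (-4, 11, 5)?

The plane through P with normal n = (a, b, c) satisfies n·(r - P) = 0,
i.e. ax + by + cz = a·x₀ + b·y₀ + c·z₀.
d = (-3)·(-4) + (-5)·11 + 10·5
  = 12 - 55 + 50
  = 7
Equation: -3x - 5y + 10z = 7

-3x - 5y + 10z = 7


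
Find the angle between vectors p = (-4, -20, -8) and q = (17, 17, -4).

p·q = (-4)·17 + (-20)·17 + (-8)·(-4) = -68 - 340 + 32 = -376
|p| = √((-4)² + (-20)² + (-8)²) = √480 ≈ 21.91
|q| = √(17² + 17² + (-4)²) = √594 ≈ 24.37
cos θ = (p·q)/(|p||q|) = -376/(21.91·24.37) ≈ -0.7042
θ = arccos(-0.7042) ≈ 134.8°

134.8°


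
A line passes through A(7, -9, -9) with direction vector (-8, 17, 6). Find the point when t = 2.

P(t) = A + t·d
  = (7 + (-8)·2, -9 + 17·2, -9 + 6·2)
  = (7 - 16, -9 + 34, -9 + 12)
  = (-9, 25, 3)

(-9, 25, 3)


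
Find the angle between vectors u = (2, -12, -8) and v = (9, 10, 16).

u·v = 2·9 + (-12)·10 + (-8)·16 = 18 - 120 - 128 = -230
|u| = √(2² + (-12)² + (-8)²) = √212 ≈ 14.56
|v| = √(9² + 10² + 16²) = √437 ≈ 20.9
cos θ = (u·v)/(|u||v|) = -230/(14.56·20.9) ≈ -0.7556
θ = arccos(-0.7556) ≈ 139.1°

139.1°


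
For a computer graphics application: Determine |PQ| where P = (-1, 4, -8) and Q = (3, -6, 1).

d = √[(x₂-x₁)² + (y₂-y₁)² + (z₂-z₁)²]
  = √[4² + (-10)² + 9²]
  = √[16 + 100 + 81]
  = √197
  ≈ 14.04

14.04


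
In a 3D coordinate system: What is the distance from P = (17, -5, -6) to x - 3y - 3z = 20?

distance = |a·x₀ + b·y₀ + c·z₀ - d| / √(a² + b² + c²)
  = |1·17 + (-3)·(-5) + (-3)·(-6) - 20| / √(1² + (-3)² + (-3)²)
  = |17 + 15 + 18 - 20| / √(1 + 9 + 9)
  = |30| / √19
  = 30 / 4.359
  ≈ 6.882

6.882


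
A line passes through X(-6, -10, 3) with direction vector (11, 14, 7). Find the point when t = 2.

P(t) = X + t·d
  = (-6 + 11·2, -10 + 14·2, 3 + 7·2)
  = (-6 + 22, -10 + 28, 3 + 14)
  = (16, 18, 17)

(16, 18, 17)


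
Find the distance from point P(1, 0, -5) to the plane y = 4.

distance = |a·x₀ + b·y₀ + c·z₀ - d| / √(a² + b² + c²)
  = |0·1 + 1·0 + 0·(-5) - 4| / √(0² + 1² + 0²)
  = |0 + 0 + 0 - 4| / √(0 + 1 + 0)
  = |-4| / √1
  = 4 / 1
  ≈ 4

4


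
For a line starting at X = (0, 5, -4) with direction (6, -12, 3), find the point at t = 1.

P(t) = X + t·d
  = (0 + 6·1, 5 + (-12)·1, -4 + 3·1)
  = (0 + 6, 5 - 12, -4 + 3)
  = (6, -7, -1)

(6, -7, -1)


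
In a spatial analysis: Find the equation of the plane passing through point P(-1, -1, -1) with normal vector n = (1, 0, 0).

The plane through P with normal n = (a, b, c) satisfies n·(r - P) = 0,
i.e. ax + by + cz = a·x₀ + b·y₀ + c·z₀.
d = 1·(-1) + 0·(-1) + 0·(-1)
  = -1 + 0 + 0
  = -1
Equation: x = -1

x = -1


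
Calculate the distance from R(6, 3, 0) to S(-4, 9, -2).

d = √[(x₂-x₁)² + (y₂-y₁)² + (z₂-z₁)²]
  = √[(-10)² + 6² + (-2)²]
  = √[100 + 36 + 4]
  = √140
  ≈ 11.83

11.83


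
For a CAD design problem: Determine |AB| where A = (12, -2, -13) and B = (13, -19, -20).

d = √[(x₂-x₁)² + (y₂-y₁)² + (z₂-z₁)²]
  = √[1² + (-17)² + (-7)²]
  = √[1 + 289 + 49]
  = √339
  ≈ 18.41

18.41


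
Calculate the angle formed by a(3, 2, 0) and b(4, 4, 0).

a·b = 3·4 + 2·4 + 0·0 = 12 + 8 + 0 = 20
|a| = √(3² + 2² + 0²) = √13 ≈ 3.606
|b| = √(4² + 4² + 0²) = √32 ≈ 5.657
cos θ = (a·b)/(|a||b|) = 20/(3.606·5.657) ≈ 0.9806
θ = arccos(0.9806) ≈ 11.31°

11.31°


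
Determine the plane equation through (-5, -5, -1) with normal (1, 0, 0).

The plane through P with normal n = (a, b, c) satisfies n·(r - P) = 0,
i.e. ax + by + cz = a·x₀ + b·y₀ + c·z₀.
d = 1·(-5) + 0·(-5) + 0·(-1)
  = -5 + 0 + 0
  = -5
Equation: x = -5

x = -5


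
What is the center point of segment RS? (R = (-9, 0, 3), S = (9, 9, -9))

M = ((x₁+x₂)/2, (y₁+y₂)/2, (z₁+z₂)/2)
  = ((-9 + 9)/2, (0 + 9)/2, (3 - 9)/2)
  = (0/2, 9/2, -6/2)
  = (0, 4.5, -3)

(0, 4.5, -3)


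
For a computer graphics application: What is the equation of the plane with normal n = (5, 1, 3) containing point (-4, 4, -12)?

The plane through P with normal n = (a, b, c) satisfies n·(r - P) = 0,
i.e. ax + by + cz = a·x₀ + b·y₀ + c·z₀.
d = 5·(-4) + 1·4 + 3·(-12)
  = -20 + 4 - 36
  = -52
Equation: 5x + y + 3z = -52

5x + y + 3z = -52


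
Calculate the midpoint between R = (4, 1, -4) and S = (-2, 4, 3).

M = ((x₁+x₂)/2, (y₁+y₂)/2, (z₁+z₂)/2)
  = ((4 - 2)/2, (1 + 4)/2, (-4 + 3)/2)
  = (2/2, 5/2, -1/2)
  = (1, 2.5, -0.5)

(1, 2.5, -0.5)


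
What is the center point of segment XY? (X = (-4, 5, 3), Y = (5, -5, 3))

M = ((x₁+x₂)/2, (y₁+y₂)/2, (z₁+z₂)/2)
  = ((-4 + 5)/2, (5 - 5)/2, (3 + 3)/2)
  = (1/2, 0/2, 6/2)
  = (0.5, 0, 3)

(0.5, 0, 3)


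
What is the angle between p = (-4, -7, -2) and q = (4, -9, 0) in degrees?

p·q = (-4)·4 + (-7)·(-9) + (-2)·0 = -16 + 63 + 0 = 47
|p| = √((-4)² + (-7)² + (-2)²) = √69 ≈ 8.307
|q| = √(4² + (-9)² + 0²) = √97 ≈ 9.849
cos θ = (p·q)/(|p||q|) = 47/(8.307·9.849) ≈ 0.5745
θ = arccos(0.5745) ≈ 54.94°

54.94°


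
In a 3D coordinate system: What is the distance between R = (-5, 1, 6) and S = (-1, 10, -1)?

d = √[(x₂-x₁)² + (y₂-y₁)² + (z₂-z₁)²]
  = √[4² + 9² + (-7)²]
  = √[16 + 81 + 49]
  = √146
  ≈ 12.08

12.08


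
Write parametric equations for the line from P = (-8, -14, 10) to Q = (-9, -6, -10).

Direction vector d = Q - P = (-9 + 8, -6 + 14, -10 - 10) = (-1, 8, -20)
Parametric form r = P + t·d:
x = -8 - t, y = -14 + 8t, z = 10 - 20t

x = -8 - t, y = -14 + 8t, z = 10 - 20t


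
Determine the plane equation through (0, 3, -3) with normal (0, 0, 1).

The plane through P with normal n = (a, b, c) satisfies n·(r - P) = 0,
i.e. ax + by + cz = a·x₀ + b·y₀ + c·z₀.
d = 0·0 + 0·3 + 1·(-3)
  = 0 + 0 - 3
  = -3
Equation: z = -3

z = -3


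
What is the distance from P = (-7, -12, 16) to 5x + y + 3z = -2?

distance = |a·x₀ + b·y₀ + c·z₀ - d| / √(a² + b² + c²)
  = |5·(-7) + 1·(-12) + 3·16 - (-2)| / √(5² + 1² + 3²)
  = |-35 - 12 + 48 + 2| / √(25 + 1 + 9)
  = |3| / √35
  = 3 / 5.916
  ≈ 0.5071

0.5071


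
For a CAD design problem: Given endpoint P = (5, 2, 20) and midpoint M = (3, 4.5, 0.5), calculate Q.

Q = 2M - P
  = (2·3 - 5, 2·4.5 - 2, 2·0.5 - 20)
  = (6 - 5, 9 - 2, 1 - 20)
  = (1, 7, -19)

(1, 7, -19)


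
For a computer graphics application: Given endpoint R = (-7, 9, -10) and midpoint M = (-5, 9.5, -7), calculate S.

S = 2M - R
  = (2·(-5) - (-7), 2·9.5 - 9, 2·(-7) - (-10))
  = (-10 + 7, 19 - 9, -14 + 10)
  = (-3, 10, -4)

(-3, 10, -4)


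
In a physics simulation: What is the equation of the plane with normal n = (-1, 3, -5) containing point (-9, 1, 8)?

The plane through P with normal n = (a, b, c) satisfies n·(r - P) = 0,
i.e. ax + by + cz = a·x₀ + b·y₀ + c·z₀.
d = (-1)·(-9) + 3·1 + (-5)·8
  = 9 + 3 - 40
  = -28
Equation: -x + 3y - 5z = -28

-x + 3y - 5z = -28


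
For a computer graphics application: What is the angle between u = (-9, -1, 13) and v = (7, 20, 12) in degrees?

u·v = (-9)·7 + (-1)·20 + 13·12 = -63 - 20 + 156 = 73
|u| = √((-9)² + (-1)² + 13²) = √251 ≈ 15.84
|v| = √(7² + 20² + 12²) = √593 ≈ 24.35
cos θ = (u·v)/(|u||v|) = 73/(15.84·24.35) ≈ 0.1892
θ = arccos(0.1892) ≈ 79.09°

79.09°


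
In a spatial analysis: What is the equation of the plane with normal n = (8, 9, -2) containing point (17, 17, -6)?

The plane through P with normal n = (a, b, c) satisfies n·(r - P) = 0,
i.e. ax + by + cz = a·x₀ + b·y₀ + c·z₀.
d = 8·17 + 9·17 + (-2)·(-6)
  = 136 + 153 + 12
  = 301
Equation: 8x + 9y - 2z = 301

8x + 9y - 2z = 301


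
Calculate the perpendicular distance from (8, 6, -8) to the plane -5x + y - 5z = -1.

distance = |a·x₀ + b·y₀ + c·z₀ - d| / √(a² + b² + c²)
  = |(-5)·8 + 1·6 + (-5)·(-8) - (-1)| / √((-5)² + 1² + (-5)²)
  = |-40 + 6 + 40 + 1| / √(25 + 1 + 25)
  = |7| / √51
  = 7 / 7.141
  ≈ 0.9802

0.9802


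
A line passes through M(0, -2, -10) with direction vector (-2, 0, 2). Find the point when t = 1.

P(t) = M + t·d
  = (0 + (-2)·1, -2 + 0·1, -10 + 2·1)
  = (0 - 2, -2 + 0, -10 + 2)
  = (-2, -2, -8)

(-2, -2, -8)


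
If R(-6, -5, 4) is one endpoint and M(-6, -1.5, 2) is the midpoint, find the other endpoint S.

S = 2M - R
  = (2·(-6) - (-6), 2·(-1.5) - (-5), 2·2 - 4)
  = (-12 + 6, -3 + 5, 4 - 4)
  = (-6, 2, 0)

(-6, 2, 0)


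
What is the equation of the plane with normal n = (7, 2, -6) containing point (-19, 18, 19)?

The plane through P with normal n = (a, b, c) satisfies n·(r - P) = 0,
i.e. ax + by + cz = a·x₀ + b·y₀ + c·z₀.
d = 7·(-19) + 2·18 + (-6)·19
  = -133 + 36 - 114
  = -211
Equation: 7x + 2y - 6z = -211

7x + 2y - 6z = -211


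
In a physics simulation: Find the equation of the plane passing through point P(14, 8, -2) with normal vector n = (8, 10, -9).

The plane through P with normal n = (a, b, c) satisfies n·(r - P) = 0,
i.e. ax + by + cz = a·x₀ + b·y₀ + c·z₀.
d = 8·14 + 10·8 + (-9)·(-2)
  = 112 + 80 + 18
  = 210
Equation: 8x + 10y - 9z = 210

8x + 10y - 9z = 210


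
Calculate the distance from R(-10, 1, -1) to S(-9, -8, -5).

d = √[(x₂-x₁)² + (y₂-y₁)² + (z₂-z₁)²]
  = √[1² + (-9)² + (-4)²]
  = √[1 + 81 + 16]
  = √98
  ≈ 9.899

9.899


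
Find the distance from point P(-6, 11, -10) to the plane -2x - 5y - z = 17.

distance = |a·x₀ + b·y₀ + c·z₀ - d| / √(a² + b² + c²)
  = |(-2)·(-6) + (-5)·11 + (-1)·(-10) - 17| / √((-2)² + (-5)² + (-1)²)
  = |12 - 55 + 10 - 17| / √(4 + 25 + 1)
  = |-50| / √30
  = 50 / 5.477
  ≈ 9.129

9.129


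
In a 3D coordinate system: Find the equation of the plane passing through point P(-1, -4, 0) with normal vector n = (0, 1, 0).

The plane through P with normal n = (a, b, c) satisfies n·(r - P) = 0,
i.e. ax + by + cz = a·x₀ + b·y₀ + c·z₀.
d = 0·(-1) + 1·(-4) + 0·0
  = 0 - 4 + 0
  = -4
Equation: y = -4

y = -4


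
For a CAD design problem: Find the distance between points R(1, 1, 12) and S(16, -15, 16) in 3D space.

d = √[(x₂-x₁)² + (y₂-y₁)² + (z₂-z₁)²]
  = √[15² + (-16)² + 4²]
  = √[225 + 256 + 16]
  = √497
  ≈ 22.29

22.29


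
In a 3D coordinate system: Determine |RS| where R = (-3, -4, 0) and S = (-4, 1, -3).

d = √[(x₂-x₁)² + (y₂-y₁)² + (z₂-z₁)²]
  = √[(-1)² + 5² + (-3)²]
  = √[1 + 25 + 9]
  = √35
  ≈ 5.916

5.916


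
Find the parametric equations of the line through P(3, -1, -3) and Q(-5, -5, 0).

Direction vector d = Q - P = (-5 - 3, -5 + 1, 0 + 3) = (-8, -4, 3)
Parametric form r = P + t·d:
x = 3 - 8t, y = -1 - 4t, z = -3 + 3t

x = 3 - 8t, y = -1 - 4t, z = -3 + 3t


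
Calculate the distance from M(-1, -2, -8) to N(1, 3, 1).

d = √[(x₂-x₁)² + (y₂-y₁)² + (z₂-z₁)²]
  = √[2² + 5² + 9²]
  = √[4 + 25 + 81]
  = √110
  ≈ 10.49

10.49


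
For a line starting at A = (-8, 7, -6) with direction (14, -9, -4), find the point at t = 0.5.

P(t) = A + t·d
  = (-8 + 14·0.5, 7 + (-9)·0.5, -6 + (-4)·0.5)
  = (-8 + 7, 7 - 4.5, -6 - 2)
  = (-1, 2.5, -8)

(-1, 2.5, -8)


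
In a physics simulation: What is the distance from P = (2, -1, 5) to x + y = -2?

distance = |a·x₀ + b·y₀ + c·z₀ - d| / √(a² + b² + c²)
  = |1·2 + 1·(-1) + 0·5 - (-2)| / √(1² + 1² + 0²)
  = |2 - 1 + 0 + 2| / √(1 + 1 + 0)
  = |3| / √2
  = 3 / 1.414
  ≈ 2.121

2.121


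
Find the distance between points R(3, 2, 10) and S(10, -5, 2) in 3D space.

d = √[(x₂-x₁)² + (y₂-y₁)² + (z₂-z₁)²]
  = √[7² + (-7)² + (-8)²]
  = √[49 + 49 + 64]
  = √162
  ≈ 12.73

12.73


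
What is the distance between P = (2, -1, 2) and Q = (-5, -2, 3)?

d = √[(x₂-x₁)² + (y₂-y₁)² + (z₂-z₁)²]
  = √[(-7)² + (-1)² + 1²]
  = √[49 + 1 + 1]
  = √51
  ≈ 7.141

7.141


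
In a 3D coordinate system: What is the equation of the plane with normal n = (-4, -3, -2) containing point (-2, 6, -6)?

The plane through P with normal n = (a, b, c) satisfies n·(r - P) = 0,
i.e. ax + by + cz = a·x₀ + b·y₀ + c·z₀.
d = (-4)·(-2) + (-3)·6 + (-2)·(-6)
  = 8 - 18 + 12
  = 2
Equation: -4x - 3y - 2z = 2

-4x - 3y - 2z = 2


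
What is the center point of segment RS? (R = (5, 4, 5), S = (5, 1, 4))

M = ((x₁+x₂)/2, (y₁+y₂)/2, (z₁+z₂)/2)
  = ((5 + 5)/2, (4 + 1)/2, (5 + 4)/2)
  = (10/2, 5/2, 9/2)
  = (5, 2.5, 4.5)

(5, 2.5, 4.5)


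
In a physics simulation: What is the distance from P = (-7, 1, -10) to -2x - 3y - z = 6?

distance = |a·x₀ + b·y₀ + c·z₀ - d| / √(a² + b² + c²)
  = |(-2)·(-7) + (-3)·1 + (-1)·(-10) - 6| / √((-2)² + (-3)² + (-1)²)
  = |14 - 3 + 10 - 6| / √(4 + 9 + 1)
  = |15| / √14
  = 15 / 3.742
  ≈ 4.009

4.009


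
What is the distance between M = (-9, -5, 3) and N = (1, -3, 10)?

d = √[(x₂-x₁)² + (y₂-y₁)² + (z₂-z₁)²]
  = √[10² + 2² + 7²]
  = √[100 + 4 + 49]
  = √153
  ≈ 12.37

12.37


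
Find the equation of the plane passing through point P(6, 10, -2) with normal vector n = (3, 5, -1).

The plane through P with normal n = (a, b, c) satisfies n·(r - P) = 0,
i.e. ax + by + cz = a·x₀ + b·y₀ + c·z₀.
d = 3·6 + 5·10 + (-1)·(-2)
  = 18 + 50 + 2
  = 70
Equation: 3x + 5y - z = 70

3x + 5y - z = 70


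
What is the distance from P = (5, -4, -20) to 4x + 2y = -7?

distance = |a·x₀ + b·y₀ + c·z₀ - d| / √(a² + b² + c²)
  = |4·5 + 2·(-4) + 0·(-20) - (-7)| / √(4² + 2² + 0²)
  = |20 - 8 + 0 + 7| / √(16 + 4 + 0)
  = |19| / √20
  = 19 / 4.472
  ≈ 4.249

4.249


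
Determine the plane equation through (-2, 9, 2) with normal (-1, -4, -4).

The plane through P with normal n = (a, b, c) satisfies n·(r - P) = 0,
i.e. ax + by + cz = a·x₀ + b·y₀ + c·z₀.
d = (-1)·(-2) + (-4)·9 + (-4)·2
  = 2 - 36 - 8
  = -42
Equation: -x - 4y - 4z = -42

-x - 4y - 4z = -42


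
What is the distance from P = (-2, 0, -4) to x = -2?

distance = |a·x₀ + b·y₀ + c·z₀ - d| / √(a² + b² + c²)
  = |1·(-2) + 0·0 + 0·(-4) - (-2)| / √(1² + 0² + 0²)
  = |-2 + 0 + 0 + 2| / √(1 + 0 + 0)
  = |0| / √1
  = 0 / 1
  ≈ 0

0


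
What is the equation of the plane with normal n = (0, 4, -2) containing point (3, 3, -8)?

The plane through P with normal n = (a, b, c) satisfies n·(r - P) = 0,
i.e. ax + by + cz = a·x₀ + b·y₀ + c·z₀.
d = 0·3 + 4·3 + (-2)·(-8)
  = 0 + 12 + 16
  = 28
Equation: 4y - 2z = 28

4y - 2z = 28


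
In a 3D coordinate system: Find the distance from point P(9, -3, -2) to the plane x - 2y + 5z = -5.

distance = |a·x₀ + b·y₀ + c·z₀ - d| / √(a² + b² + c²)
  = |1·9 + (-2)·(-3) + 5·(-2) - (-5)| / √(1² + (-2)² + 5²)
  = |9 + 6 - 10 + 5| / √(1 + 4 + 25)
  = |10| / √30
  = 10 / 5.477
  ≈ 1.826

1.826


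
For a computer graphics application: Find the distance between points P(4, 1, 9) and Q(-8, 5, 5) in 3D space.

d = √[(x₂-x₁)² + (y₂-y₁)² + (z₂-z₁)²]
  = √[(-12)² + 4² + (-4)²]
  = √[144 + 16 + 16]
  = √176
  ≈ 13.27

13.27


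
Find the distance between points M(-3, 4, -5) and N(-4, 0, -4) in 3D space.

d = √[(x₂-x₁)² + (y₂-y₁)² + (z₂-z₁)²]
  = √[(-1)² + (-4)² + 1²]
  = √[1 + 16 + 1]
  = √18
  ≈ 4.243

4.243


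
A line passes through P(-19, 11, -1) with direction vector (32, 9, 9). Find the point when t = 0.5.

P(t) = P + t·d
  = (-19 + 32·0.5, 11 + 9·0.5, -1 + 9·0.5)
  = (-19 + 16, 11 + 4.5, -1 + 4.5)
  = (-3, 15.5, 3.5)

(-3, 15.5, 3.5)


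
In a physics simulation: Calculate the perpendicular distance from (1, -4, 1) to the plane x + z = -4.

distance = |a·x₀ + b·y₀ + c·z₀ - d| / √(a² + b² + c²)
  = |1·1 + 0·(-4) + 1·1 - (-4)| / √(1² + 0² + 1²)
  = |1 + 0 + 1 + 4| / √(1 + 0 + 1)
  = |6| / √2
  = 6 / 1.414
  ≈ 4.243

4.243


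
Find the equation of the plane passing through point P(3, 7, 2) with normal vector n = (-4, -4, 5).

The plane through P with normal n = (a, b, c) satisfies n·(r - P) = 0,
i.e. ax + by + cz = a·x₀ + b·y₀ + c·z₀.
d = (-4)·3 + (-4)·7 + 5·2
  = -12 - 28 + 10
  = -30
Equation: -4x - 4y + 5z = -30

-4x - 4y + 5z = -30


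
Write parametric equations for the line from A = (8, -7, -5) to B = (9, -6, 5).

Direction vector d = B - A = (9 - 8, -6 + 7, 5 + 5) = (1, 1, 10)
Parametric form r = A + t·d:
x = 8 + t, y = -7 + t, z = -5 + 10t

x = 8 + t, y = -7 + t, z = -5 + 10t


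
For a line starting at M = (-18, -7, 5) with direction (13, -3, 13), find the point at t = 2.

P(t) = M + t·d
  = (-18 + 13·2, -7 + (-3)·2, 5 + 13·2)
  = (-18 + 26, -7 - 6, 5 + 26)
  = (8, -13, 31)

(8, -13, 31)


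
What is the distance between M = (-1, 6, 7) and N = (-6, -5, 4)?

d = √[(x₂-x₁)² + (y₂-y₁)² + (z₂-z₁)²]
  = √[(-5)² + (-11)² + (-3)²]
  = √[25 + 121 + 9]
  = √155
  ≈ 12.45

12.45


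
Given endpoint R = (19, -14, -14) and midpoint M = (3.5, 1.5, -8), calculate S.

S = 2M - R
  = (2·3.5 - 19, 2·1.5 - (-14), 2·(-8) - (-14))
  = (7 - 19, 3 + 14, -16 + 14)
  = (-12, 17, -2)

(-12, 17, -2)


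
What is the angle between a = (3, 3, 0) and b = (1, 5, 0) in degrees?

a·b = 3·1 + 3·5 + 0·0 = 3 + 15 + 0 = 18
|a| = √(3² + 3² + 0²) = √18 ≈ 4.243
|b| = √(1² + 5² + 0²) = √26 ≈ 5.099
cos θ = (a·b)/(|a||b|) = 18/(4.243·5.099) ≈ 0.8321
θ = arccos(0.8321) ≈ 33.69°

33.69°


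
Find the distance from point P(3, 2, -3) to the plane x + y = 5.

distance = |a·x₀ + b·y₀ + c·z₀ - d| / √(a² + b² + c²)
  = |1·3 + 1·2 + 0·(-3) - 5| / √(1² + 1² + 0²)
  = |3 + 2 + 0 - 5| / √(1 + 1 + 0)
  = |0| / √2
  = 0 / 1.414
  ≈ 0

0


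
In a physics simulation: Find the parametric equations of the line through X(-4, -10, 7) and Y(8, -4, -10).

Direction vector d = Y - X = (8 + 4, -4 + 10, -10 - 7) = (12, 6, -17)
Parametric form r = X + t·d:
x = -4 + 12t, y = -10 + 6t, z = 7 - 17t

x = -4 + 12t, y = -10 + 6t, z = 7 - 17t


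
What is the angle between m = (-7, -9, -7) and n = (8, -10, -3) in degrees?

m·n = (-7)·8 + (-9)·(-10) + (-7)·(-3) = -56 + 90 + 21 = 55
|m| = √((-7)² + (-9)² + (-7)²) = √179 ≈ 13.38
|n| = √(8² + (-10)² + (-3)²) = √173 ≈ 13.15
cos θ = (m·n)/(|m||n|) = 55/(13.38·13.15) ≈ 0.3125
θ = arccos(0.3125) ≈ 71.79°

71.79°


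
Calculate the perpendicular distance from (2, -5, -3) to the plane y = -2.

distance = |a·x₀ + b·y₀ + c·z₀ - d| / √(a² + b² + c²)
  = |0·2 + 1·(-5) + 0·(-3) - (-2)| / √(0² + 1² + 0²)
  = |0 - 5 + 0 + 2| / √(0 + 1 + 0)
  = |-3| / √1
  = 3 / 1
  ≈ 3

3


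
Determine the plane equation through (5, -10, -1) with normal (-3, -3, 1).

The plane through P with normal n = (a, b, c) satisfies n·(r - P) = 0,
i.e. ax + by + cz = a·x₀ + b·y₀ + c·z₀.
d = (-3)·5 + (-3)·(-10) + 1·(-1)
  = -15 + 30 - 1
  = 14
Equation: -3x - 3y + z = 14

-3x - 3y + z = 14


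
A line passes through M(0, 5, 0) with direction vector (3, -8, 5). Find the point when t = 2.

P(t) = M + t·d
  = (0 + 3·2, 5 + (-8)·2, 0 + 5·2)
  = (0 + 6, 5 - 16, 0 + 10)
  = (6, -11, 10)

(6, -11, 10)


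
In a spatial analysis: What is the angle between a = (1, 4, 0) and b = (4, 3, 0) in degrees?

a·b = 1·4 + 4·3 + 0·0 = 4 + 12 + 0 = 16
|a| = √(1² + 4² + 0²) = √17 ≈ 4.123
|b| = √(4² + 3² + 0²) = √25 ≈ 5
cos θ = (a·b)/(|a||b|) = 16/(4.123·5) ≈ 0.7761
θ = arccos(0.7761) ≈ 39.09°

39.09°
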